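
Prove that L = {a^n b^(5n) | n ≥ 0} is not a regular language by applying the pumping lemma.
Assume L is regular with pumping length p. Idea: pumping the a-block breaks the 1:5 ratio.
Choose s = a^p b^(5p) (length 6p ≥ p). By the pumping lemma, s = xyz with |xy| ≤ p, |y| > 0, so y = a^k with k ≥ 1. Then xy²z = a^(p+k) b^(5p). For this to be in L we would need 5p = 5(p+k), i.e. 5k = 0, contradicting k ≥ 1. So xy²z ∉ L.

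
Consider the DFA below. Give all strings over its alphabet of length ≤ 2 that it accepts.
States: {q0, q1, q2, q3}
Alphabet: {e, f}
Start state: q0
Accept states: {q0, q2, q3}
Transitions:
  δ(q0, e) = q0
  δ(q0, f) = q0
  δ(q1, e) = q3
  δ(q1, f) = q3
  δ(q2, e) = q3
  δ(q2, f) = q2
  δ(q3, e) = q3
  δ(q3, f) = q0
ε, e, f, ee, ef, fe, ff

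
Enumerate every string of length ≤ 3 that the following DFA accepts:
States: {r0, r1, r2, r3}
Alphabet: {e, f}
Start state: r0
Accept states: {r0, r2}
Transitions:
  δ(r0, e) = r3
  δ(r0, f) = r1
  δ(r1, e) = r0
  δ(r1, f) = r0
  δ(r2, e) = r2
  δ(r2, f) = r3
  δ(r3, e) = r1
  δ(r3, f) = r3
ε, fe, ff, eee, eef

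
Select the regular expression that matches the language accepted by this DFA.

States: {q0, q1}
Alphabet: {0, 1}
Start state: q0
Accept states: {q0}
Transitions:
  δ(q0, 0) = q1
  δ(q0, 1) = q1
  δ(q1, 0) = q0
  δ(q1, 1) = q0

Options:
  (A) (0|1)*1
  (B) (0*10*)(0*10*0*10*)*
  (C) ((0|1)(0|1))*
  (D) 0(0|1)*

Check each option against the DFA on short strings; one disagreement eliminates an option:
  (A) (0|1)*1: on ε the DFA stays in q0 and accepts (q0 ∈ Accept), but the regex does not match it → eliminate
  (B) (0*10*)(0*10*0*10*)*: on ε the DFA stays in q0 and accepts (q0 ∈ Accept), but the regex does not match it → eliminate
  (C) ((0|1)(0|1))*: agrees with the DFA on every string of length ≤ 6
  (D) 0(0|1)*: on ε the DFA stays in q0 and accepts (q0 ∈ Accept), but the regex does not match it → eliminate
Only (C) is consistent with the DFA.
(C) ((0|1)(0|1))*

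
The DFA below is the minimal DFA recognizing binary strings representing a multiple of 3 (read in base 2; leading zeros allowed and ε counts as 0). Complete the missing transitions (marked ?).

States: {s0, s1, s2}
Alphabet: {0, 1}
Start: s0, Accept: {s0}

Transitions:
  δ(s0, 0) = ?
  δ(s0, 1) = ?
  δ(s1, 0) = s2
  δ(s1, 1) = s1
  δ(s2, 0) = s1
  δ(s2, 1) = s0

From the language and accept set, identify what each state tracks — s0: value ≡ 0 (mod 3); s1: value ≡ 2 (mod 3); s2: value ≡ 1 (mod 3).
Each missing δ(q, a) is the state matching the new tracked value after reading a.
δ(s0, 0) = s0; δ(s0, 1) = s2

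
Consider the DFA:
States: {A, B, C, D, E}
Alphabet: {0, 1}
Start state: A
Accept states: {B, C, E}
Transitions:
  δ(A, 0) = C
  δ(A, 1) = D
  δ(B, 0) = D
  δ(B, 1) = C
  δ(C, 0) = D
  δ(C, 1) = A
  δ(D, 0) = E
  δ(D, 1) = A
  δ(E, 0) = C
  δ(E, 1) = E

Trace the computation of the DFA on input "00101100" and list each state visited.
read '0': A → C
  read '0': C → D
  read '1': D → A
  read '0': A → C
  read '1': C → A
  read '1': A → D
  read '0': D → E
  read '0': E → C
A -> C -> D -> A -> C -> A -> D -> E -> C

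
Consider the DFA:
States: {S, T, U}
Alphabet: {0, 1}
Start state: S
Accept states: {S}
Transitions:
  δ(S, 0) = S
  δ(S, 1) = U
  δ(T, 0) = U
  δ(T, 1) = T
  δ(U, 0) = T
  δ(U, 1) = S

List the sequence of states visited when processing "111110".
read '1': S → U
  read '1': U → S
  read '1': S → U
  read '1': U → S
  read '1': S → U
  read '0': U → T
S -> U -> S -> U -> S -> U -> T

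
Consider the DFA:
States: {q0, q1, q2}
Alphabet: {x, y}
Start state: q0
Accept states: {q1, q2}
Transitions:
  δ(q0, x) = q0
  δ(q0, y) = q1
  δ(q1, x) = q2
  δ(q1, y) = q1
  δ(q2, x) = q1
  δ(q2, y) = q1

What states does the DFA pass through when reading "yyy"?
read 'y': q0 → q1
  read 'y': q1 → q1
  read 'y': q1 → q1
q0 -> q1 -> q1 -> q1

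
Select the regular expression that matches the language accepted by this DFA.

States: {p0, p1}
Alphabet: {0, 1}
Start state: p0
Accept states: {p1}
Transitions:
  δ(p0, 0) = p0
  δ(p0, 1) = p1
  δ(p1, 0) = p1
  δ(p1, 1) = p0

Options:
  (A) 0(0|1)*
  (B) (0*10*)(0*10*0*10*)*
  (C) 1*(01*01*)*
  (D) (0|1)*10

Check each option against the DFA on short strings; one disagreement eliminates an option:
  (A) 0(0|1)*: on '0' the DFA goes p0 → p0 and rejects (p0 ∉ Accept), but the regex matches it → eliminate
  (B) (0*10*)(0*10*0*10*)*: agrees with the DFA on every string of length ≤ 6
  (C) 1*(01*01*)*: on ε the DFA stays in p0 and rejects (p0 ∉ Accept), but the regex matches it → eliminate
  (D) (0|1)*10: on '1' the DFA goes p0 → p1 and accepts (p1 ∈ Accept), but the regex does not match it → eliminate
Only (B) is consistent with the DFA.
(B) (0*10*)(0*10*0*10*)*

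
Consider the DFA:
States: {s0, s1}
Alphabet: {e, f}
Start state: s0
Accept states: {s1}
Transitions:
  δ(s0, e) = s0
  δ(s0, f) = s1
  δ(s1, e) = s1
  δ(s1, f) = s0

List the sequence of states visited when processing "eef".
read 'e': s0 → s0
  read 'e': s0 → s0
  read 'f': s0 → s1
s0 -> s0 -> s0 -> s1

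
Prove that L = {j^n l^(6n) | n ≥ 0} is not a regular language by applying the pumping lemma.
Assume L is regular with pumping length p. Idea: pumping the j-block breaks the 1:6 ratio.
Choose s = j^p l^(6p) (length 7p ≥ p). By the pumping lemma, s = xyz with |xy| ≤ p, |y| > 0, so y = j^k with k ≥ 1. Then xy²z = j^(p+k) l^(6p). For this to be in L we would need 6p = 6(p+k), i.e. 6k = 0, contradicting k ≥ 1. So xy²z ∉ L.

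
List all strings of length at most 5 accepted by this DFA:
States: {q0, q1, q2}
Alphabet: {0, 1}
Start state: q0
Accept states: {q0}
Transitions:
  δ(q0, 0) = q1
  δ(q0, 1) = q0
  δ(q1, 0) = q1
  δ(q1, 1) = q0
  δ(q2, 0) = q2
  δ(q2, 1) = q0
ε, 1, 01, 11, 001, 011, 101, 111, 0001, 0011, 0101, 0111, 1001, 1011, 1101, 1111, 00001, 00011, 00101, 00111, 01001, 01011, 01101, 01111, 10001, 10011, 10101, 10111, 11001, 11011, 11101, 11111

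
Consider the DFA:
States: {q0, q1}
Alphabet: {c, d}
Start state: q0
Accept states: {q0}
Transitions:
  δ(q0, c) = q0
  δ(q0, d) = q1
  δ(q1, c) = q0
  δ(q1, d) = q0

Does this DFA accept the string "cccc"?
Processing string "cccc":
  q0 --c--> q0
  q0 --c--> q0
  q0 --c--> q0
  q0 --c--> q0
Final state: q0
Accept states: {q0}
Yes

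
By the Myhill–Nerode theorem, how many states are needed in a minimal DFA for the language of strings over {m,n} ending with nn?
By Myhill–Nerode, count the distinguishable equivalence classes: 3 classes — one per longest suffix of the input that is a prefix of 'nn' (lengths 0 through 2); only the length-2 class is accepting.
3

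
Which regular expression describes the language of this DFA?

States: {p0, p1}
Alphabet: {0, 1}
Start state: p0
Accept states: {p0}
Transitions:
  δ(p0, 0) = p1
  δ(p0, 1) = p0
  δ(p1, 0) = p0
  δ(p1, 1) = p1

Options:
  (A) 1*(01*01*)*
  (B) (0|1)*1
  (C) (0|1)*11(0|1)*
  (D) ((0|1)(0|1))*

Check each option against the DFA on short strings; one disagreement eliminates an option:
  (A) 1*(01*01*)*: agrees with the DFA on every string of length ≤ 6
  (B) (0|1)*1: on ε the DFA stays in p0 and accepts (p0 ∈ Accept), but the regex does not match it → eliminate
  (C) (0|1)*11(0|1)*: on ε the DFA stays in p0 and accepts (p0 ∈ Accept), but the regex does not match it → eliminate
  (D) ((0|1)(0|1))*: on '1' the DFA goes p0 → p0 and accepts (p0 ∈ Accept), but the regex does not match it → eliminate
Only (A) is consistent with the DFA.
(A) 1*(01*01*)*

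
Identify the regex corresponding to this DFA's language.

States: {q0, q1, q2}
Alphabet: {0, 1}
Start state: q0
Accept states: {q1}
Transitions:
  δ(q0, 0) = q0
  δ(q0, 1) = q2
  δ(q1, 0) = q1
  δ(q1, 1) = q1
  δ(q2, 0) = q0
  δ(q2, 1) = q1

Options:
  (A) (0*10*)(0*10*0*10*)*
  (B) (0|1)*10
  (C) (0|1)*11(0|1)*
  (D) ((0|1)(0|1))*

Check each option against the DFA on short strings; one disagreement eliminates an option:
  (A) (0*10*)(0*10*0*10*)*: on '1' the DFA goes q0 → q2 and rejects (q2 ∉ Accept), but the regex matches it → eliminate
  (B) (0|1)*10: on '10' the DFA goes q0 → q2 → q0 and rejects (q0 ∉ Accept), but the regex matches it → eliminate
  (C) (0|1)*11(0|1)*: agrees with the DFA on every string of length ≤ 6
  (D) ((0|1)(0|1))*: on ε the DFA stays in q0 and rejects (q0 ∉ Accept), but the regex matches it → eliminate
Only (C) is consistent with the DFA.
(C) (0|1)*11(0|1)*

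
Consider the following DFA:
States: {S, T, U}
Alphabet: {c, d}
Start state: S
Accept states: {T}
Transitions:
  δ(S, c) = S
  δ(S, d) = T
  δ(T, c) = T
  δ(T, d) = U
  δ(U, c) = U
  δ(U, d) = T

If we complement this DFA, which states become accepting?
Complement accept states = All states \ Original accept states
= {S, T, U} \ {T}
{S, U}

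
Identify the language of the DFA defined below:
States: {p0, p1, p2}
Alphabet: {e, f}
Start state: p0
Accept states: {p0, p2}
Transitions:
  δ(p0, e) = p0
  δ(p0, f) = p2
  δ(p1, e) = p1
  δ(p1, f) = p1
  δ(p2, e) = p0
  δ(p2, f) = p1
Testing a few strings:
  'efe' → accept
  'ffe' → reject
  'ef' → accept
  'ffff' → reject
State roles: p0=last symbol not f (ok); p1=saw ff (dead); p2=last symbol f (ok)
All strings over {e,f} with no two consecutive f's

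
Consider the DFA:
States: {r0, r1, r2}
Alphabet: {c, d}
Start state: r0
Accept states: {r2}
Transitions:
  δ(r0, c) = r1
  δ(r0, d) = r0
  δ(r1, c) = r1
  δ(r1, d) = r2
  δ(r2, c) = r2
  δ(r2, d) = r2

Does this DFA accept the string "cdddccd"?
Processing string "cdddccd":
  r0 --c--> r1
  r1 --d--> r2
  r2 --d--> r2
  r2 --d--> r2
  r2 --c--> r2
  r2 --c--> r2
  r2 --d--> r2
Final state: r2
Accept states: {r2}
Yes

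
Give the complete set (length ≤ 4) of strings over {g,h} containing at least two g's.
gg, ggg, ggh, ghg, hgg, gggg, gggh, gghg, gghh, ghgg, ghgh, ghhg, hggg, hggh, hghg, hhgg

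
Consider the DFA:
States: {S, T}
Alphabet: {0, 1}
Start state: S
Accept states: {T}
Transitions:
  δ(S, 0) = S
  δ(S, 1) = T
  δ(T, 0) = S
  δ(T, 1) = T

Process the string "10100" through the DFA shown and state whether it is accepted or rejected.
Processing string "10100":
  S --1--> T
  T --0--> S
  S --1--> T
  T --0--> S
  S --0--> S
Final state: S
Accept states: {T}
No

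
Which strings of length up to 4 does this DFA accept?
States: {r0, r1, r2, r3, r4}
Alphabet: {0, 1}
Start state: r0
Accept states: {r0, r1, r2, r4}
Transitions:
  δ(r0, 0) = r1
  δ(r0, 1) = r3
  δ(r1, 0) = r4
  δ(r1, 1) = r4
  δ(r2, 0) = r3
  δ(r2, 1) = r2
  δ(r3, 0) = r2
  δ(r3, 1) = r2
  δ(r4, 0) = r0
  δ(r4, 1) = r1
ε, 0, 00, 01, 10, 11, 000, 001, 010, 011, 101, 111, 0000, 0010, 0011, 0100, 0110, 0111, 1000, 1001, 1011, 1100, 1101, 1111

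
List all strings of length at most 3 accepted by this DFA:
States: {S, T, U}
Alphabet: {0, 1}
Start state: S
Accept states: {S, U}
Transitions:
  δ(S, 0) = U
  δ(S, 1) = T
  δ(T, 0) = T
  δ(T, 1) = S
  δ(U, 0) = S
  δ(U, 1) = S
ε, 0, 00, 01, 11, 000, 010, 101, 110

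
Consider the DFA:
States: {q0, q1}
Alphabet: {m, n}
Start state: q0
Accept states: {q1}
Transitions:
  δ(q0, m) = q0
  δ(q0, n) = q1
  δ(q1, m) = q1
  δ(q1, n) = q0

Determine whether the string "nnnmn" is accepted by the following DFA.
Processing string "nnnmn":
  q0 --n--> q1
  q1 --n--> q0
  q0 --n--> q1
  q1 --m--> q1
  q1 --n--> q0
Final state: q0
Accept states: {q1}
No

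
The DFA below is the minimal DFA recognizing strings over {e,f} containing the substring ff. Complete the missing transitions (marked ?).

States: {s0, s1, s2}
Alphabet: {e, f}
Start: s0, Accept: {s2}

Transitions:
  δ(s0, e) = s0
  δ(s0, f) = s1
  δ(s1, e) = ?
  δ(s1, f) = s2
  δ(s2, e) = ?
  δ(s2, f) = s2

From the language and accept set, identify what each state tracks — s0: no progress toward ff; s1: one trailing f; s2: substring ff seen.
Each missing δ(q, a) is the state matching the new tracked value after reading a.
δ(s1, e) = s0; δ(s2, e) = s2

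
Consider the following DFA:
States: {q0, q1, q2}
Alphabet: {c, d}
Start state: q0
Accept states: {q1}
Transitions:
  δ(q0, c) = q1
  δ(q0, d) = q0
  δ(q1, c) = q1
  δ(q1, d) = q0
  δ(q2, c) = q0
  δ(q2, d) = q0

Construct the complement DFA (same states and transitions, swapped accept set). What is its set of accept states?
Complement accept states = All states \ Original accept states
= {q0, q1, q2} \ {q1}
{q0, q2}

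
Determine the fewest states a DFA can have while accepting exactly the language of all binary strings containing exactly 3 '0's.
By Myhill–Nerode, count the distinguishable equivalence classes: 5 classes — having seen 0, 1, …, 3, or >3 copies of '0'; the count-3 class is the only accepting one and >3 is dead.
5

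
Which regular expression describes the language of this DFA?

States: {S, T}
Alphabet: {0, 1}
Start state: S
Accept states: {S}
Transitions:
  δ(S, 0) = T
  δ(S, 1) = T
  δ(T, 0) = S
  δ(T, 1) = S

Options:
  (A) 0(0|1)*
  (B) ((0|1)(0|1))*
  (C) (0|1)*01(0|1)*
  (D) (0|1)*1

Check each option against the DFA on short strings; one disagreement eliminates an option:
  (A) 0(0|1)*: on ε the DFA stays in S and accepts (S ∈ Accept), but the regex does not match it → eliminate
  (B) ((0|1)(0|1))*: agrees with the DFA on every string of length ≤ 6
  (C) (0|1)*01(0|1)*: on ε the DFA stays in S and accepts (S ∈ Accept), but the regex does not match it → eliminate
  (D) (0|1)*1: on ε the DFA stays in S and accepts (S ∈ Accept), but the regex does not match it → eliminate
Only (B) is consistent with the DFA.
(B) ((0|1)(0|1))*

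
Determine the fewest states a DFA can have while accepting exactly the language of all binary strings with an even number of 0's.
By Myhill–Nerode, count the distinguishable equivalence classes: two classes — parity of the count of 0's.
2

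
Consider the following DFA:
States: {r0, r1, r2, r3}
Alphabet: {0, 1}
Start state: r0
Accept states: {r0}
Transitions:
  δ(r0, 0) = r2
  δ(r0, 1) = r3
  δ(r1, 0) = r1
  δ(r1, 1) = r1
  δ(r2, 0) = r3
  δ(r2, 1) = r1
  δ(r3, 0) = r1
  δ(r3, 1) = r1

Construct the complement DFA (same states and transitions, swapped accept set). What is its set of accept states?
Complement accept states = All states \ Original accept states
= {r0, r1, r2, r3} \ {r0}
{r1, r2, r3}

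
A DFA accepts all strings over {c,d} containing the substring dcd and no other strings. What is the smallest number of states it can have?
By Myhill–Nerode, count the distinguishable equivalence classes: 4 classes — one per longest suffix of the input that is a prefix of 'dcd' (lengths 0 through 2), plus an absorbing 'already seen dcd' class.
4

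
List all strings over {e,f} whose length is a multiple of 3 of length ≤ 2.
ε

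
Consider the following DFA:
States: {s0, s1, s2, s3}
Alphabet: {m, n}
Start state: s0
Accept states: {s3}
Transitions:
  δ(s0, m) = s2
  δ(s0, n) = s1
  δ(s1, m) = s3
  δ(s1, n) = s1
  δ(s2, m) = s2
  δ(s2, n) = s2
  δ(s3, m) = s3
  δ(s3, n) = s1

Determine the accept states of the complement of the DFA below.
Complement accept states = All states \ Original accept states
= {s0, s1, s2, s3} \ {s3}
{s0, s1, s2}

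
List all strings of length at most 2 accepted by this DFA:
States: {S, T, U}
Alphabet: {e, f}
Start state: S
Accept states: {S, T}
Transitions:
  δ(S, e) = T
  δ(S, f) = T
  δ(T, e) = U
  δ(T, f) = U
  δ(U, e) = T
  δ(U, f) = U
ε, e, f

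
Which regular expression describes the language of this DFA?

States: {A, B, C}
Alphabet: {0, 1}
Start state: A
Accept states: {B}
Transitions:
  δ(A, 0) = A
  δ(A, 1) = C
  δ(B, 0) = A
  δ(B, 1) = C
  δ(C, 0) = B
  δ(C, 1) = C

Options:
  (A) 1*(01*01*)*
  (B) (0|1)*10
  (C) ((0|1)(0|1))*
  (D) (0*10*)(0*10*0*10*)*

Check each option against the DFA on short strings; one disagreement eliminates an option:
  (A) 1*(01*01*)*: on ε the DFA stays in A and rejects (A ∉ Accept), but the regex matches it → eliminate
  (B) (0|1)*10: agrees with the DFA on every string of length ≤ 6
  (C) ((0|1)(0|1))*: on ε the DFA stays in A and rejects (A ∉ Accept), but the regex matches it → eliminate
  (D) (0*10*)(0*10*0*10*)*: on '1' the DFA goes A → C and rejects (C ∉ Accept), but the regex matches it → eliminate
Only (B) is consistent with the DFA.
(B) (0|1)*10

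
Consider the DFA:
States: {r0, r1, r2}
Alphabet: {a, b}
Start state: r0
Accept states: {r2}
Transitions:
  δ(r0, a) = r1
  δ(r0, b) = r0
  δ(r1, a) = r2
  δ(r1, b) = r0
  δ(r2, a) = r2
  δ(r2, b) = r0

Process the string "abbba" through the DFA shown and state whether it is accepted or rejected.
Processing string "abbba":
  r0 --a--> r1
  r1 --b--> r0
  r0 --b--> r0
  r0 --b--> r0
  r0 --a--> r1
Final state: r1
Accept states: {r2}
No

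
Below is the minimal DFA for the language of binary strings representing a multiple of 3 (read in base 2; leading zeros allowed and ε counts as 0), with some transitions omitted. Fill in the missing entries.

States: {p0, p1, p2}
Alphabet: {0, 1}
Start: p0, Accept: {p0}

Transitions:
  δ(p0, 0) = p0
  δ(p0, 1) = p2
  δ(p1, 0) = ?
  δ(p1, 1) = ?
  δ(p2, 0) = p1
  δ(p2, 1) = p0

From the language and accept set, identify what each state tracks — p0: value ≡ 0 (mod 3); p1: value ≡ 2 (mod 3); p2: value ≡ 1 (mod 3).
Each missing δ(q, a) is the state matching the new tracked value after reading a.
δ(p1, 0) = p2; δ(p1, 1) = p1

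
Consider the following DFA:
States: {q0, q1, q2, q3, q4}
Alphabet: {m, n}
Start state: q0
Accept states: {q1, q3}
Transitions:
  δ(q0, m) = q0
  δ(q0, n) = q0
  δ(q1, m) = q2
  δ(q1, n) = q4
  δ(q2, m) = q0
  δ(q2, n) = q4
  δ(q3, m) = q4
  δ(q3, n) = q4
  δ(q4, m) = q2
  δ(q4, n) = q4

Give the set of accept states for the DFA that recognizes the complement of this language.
Complement accept states = All states \ Original accept states
= {q0, q1, q2, q3, q4} \ {q1, q3}
{q0, q2, q4}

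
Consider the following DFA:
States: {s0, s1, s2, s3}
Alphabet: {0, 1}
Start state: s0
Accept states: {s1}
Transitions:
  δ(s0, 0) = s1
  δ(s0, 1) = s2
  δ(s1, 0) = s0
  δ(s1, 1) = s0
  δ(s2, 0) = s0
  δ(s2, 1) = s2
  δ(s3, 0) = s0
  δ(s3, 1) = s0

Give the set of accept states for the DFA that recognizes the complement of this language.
Complement accept states = All states \ Original accept states
= {s0, s1, s2, s3} \ {s1}
{s0, s2, s3}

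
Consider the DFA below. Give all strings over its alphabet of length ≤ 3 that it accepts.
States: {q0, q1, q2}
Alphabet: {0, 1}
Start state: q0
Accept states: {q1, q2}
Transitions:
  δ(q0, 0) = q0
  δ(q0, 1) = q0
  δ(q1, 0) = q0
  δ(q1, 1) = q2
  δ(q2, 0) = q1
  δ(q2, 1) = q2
None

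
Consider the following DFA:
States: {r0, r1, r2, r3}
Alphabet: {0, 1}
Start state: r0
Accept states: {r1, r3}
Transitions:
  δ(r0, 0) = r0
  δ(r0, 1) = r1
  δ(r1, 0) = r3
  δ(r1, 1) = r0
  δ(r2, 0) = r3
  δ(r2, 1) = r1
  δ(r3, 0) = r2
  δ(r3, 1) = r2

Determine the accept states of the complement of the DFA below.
Complement accept states = All states \ Original accept states
= {r0, r1, r2, r3} \ {r1, r3}
{r0, r2}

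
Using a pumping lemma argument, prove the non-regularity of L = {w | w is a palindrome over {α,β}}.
Assume L is regular with pumping length p. Idea: pumping the leading α-block breaks the symmetry.
Choose s = α^p β α^p (a palindrome of length 2p+1 ≥ p). By the pumping lemma, s = xyz with |xy| ≤ p, |y| > 0, so y = α^k with k > 0 (xy lies entirely in the first α^p). Then xy²z = α^(p+k) β α^p, which is not a palindrome since p+k ≠ p.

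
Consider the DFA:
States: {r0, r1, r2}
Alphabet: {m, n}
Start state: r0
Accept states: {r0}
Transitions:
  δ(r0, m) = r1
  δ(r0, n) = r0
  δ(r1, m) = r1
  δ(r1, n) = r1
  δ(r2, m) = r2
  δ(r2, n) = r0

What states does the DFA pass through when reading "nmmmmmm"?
read 'n': r0 → r0
  read 'm': r0 → r1
  read 'm': r1 → r1
  read 'm': r1 → r1
  read 'm': r1 → r1
  read 'm': r1 → r1
  read 'm': r1 → r1
r0 -> r0 -> r1 -> r1 -> r1 -> r1 -> r1 -> r1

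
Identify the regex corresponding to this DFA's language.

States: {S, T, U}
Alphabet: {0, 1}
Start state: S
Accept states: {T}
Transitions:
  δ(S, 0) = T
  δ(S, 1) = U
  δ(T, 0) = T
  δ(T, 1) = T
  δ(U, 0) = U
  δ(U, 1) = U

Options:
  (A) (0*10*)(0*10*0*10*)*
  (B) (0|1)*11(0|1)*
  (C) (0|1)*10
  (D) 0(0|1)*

Check each option against the DFA on short strings; one disagreement eliminates an option:
  (A) (0*10*)(0*10*0*10*)*: on '0' the DFA goes S → T and accepts (T ∈ Accept), but the regex does not match it → eliminate
  (B) (0|1)*11(0|1)*: on '0' the DFA goes S → T and accepts (T ∈ Accept), but the regex does not match it → eliminate
  (C) (0|1)*10: on '0' the DFA goes S → T and accepts (T ∈ Accept), but the regex does not match it → eliminate
  (D) 0(0|1)*: agrees with the DFA on every string of length ≤ 6
Only (D) is consistent with the DFA.
(D) 0(0|1)*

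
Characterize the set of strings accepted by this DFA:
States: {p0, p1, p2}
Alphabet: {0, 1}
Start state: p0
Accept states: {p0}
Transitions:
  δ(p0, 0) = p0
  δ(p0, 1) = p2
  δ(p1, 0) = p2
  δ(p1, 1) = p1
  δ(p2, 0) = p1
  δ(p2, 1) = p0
Testing a few strings:
  '110' → accept
  '0' → accept
  '11' → accept
  '010' → reject
State roles: p0=value ≡ 0 (mod 3); p1=value ≡ 2 (mod 3); p2=value ≡ 1 (mod 3)
All binary strings representing a multiple of 3 (read in base 2; leading zeros allowed and ε counts as 0)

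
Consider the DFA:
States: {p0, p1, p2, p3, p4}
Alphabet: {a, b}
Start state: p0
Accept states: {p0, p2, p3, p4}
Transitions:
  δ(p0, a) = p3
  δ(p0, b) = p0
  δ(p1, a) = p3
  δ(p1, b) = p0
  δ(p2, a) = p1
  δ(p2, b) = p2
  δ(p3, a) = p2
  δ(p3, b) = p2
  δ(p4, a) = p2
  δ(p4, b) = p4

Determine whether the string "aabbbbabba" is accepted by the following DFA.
Processing string "aabbbbabba":
  p0 --a--> p3
  p3 --a--> p2
  p2 --b--> p2
  p2 --b--> p2
  p2 --b--> p2
  p2 --b--> p2
  p2 --a--> p1
  p1 --b--> p0
  p0 --b--> p0
  p0 --a--> p3
Final state: p3
Accept states: {p0, p2, p3, p4}
Yes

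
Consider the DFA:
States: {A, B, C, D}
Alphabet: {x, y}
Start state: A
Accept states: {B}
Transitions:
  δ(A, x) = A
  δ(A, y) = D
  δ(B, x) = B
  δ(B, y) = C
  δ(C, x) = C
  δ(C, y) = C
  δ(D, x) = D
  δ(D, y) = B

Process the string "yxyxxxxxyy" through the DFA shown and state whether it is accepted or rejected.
Processing string "yxyxxxxxyy":
  A --y--> D
  D --x--> D
  D --y--> B
  B --x--> B
  B --x--> B
  B --x--> B
  B --x--> B
  B --x--> B
  B --y--> C
  C --y--> C
Final state: C
Accept states: {B}
No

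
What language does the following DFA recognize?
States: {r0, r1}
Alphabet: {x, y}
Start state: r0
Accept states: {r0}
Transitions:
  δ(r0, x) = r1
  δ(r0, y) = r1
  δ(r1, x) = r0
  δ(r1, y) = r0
Testing a few strings:
  'yy' → accept
  'yyy' → reject
  'xx' → accept
  'xyx' → reject
State roles: r0=even length so far; r1=odd length so far
All strings over {x,y} of even length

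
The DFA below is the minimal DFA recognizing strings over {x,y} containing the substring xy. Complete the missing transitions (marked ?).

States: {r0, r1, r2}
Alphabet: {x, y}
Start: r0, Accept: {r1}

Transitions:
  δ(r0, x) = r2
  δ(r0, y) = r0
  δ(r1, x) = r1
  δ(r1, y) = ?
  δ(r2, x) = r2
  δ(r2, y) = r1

From the language and accept set, identify what each state tracks — r0: no x seen yet; r1: substring xy seen; r2: seen a x, waiting for y.
Each missing δ(q, a) is the state matching the new tracked value after reading a.
δ(r1, y) = r1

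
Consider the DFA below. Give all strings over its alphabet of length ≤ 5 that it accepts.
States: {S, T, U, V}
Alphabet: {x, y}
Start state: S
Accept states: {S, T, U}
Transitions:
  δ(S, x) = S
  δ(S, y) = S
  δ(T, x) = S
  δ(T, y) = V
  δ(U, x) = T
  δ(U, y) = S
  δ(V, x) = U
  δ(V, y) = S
ε, x, y, xx, xy, yx, yy, xxx, xxy, xyx, xyy, yxx, yxy, yyx, yyy, xxxx, xxxy, xxyx, xxyy, xyxx, xyxy, xyyx, xyyy, yxxx, yxxy, yxyx, yxyy, yyxx, yyxy, yyyx, yyyy, xxxxx, xxxxy, xxxyx, xxxyy, xxyxx, xxyxy, xxyyx, xxyyy, xyxxx, xyxxy, xyxyx, xyxyy, xyyxx, xyyxy, xyyyx, xyyyy, yxxxx, yxxxy, yxxyx, yxxyy, yxyxx, yxyxy, yxyyx, yxyyy, yyxxx, yyxxy, yyxyx, yyxyy, yyyxx, yyyxy, yyyyx, yyyyy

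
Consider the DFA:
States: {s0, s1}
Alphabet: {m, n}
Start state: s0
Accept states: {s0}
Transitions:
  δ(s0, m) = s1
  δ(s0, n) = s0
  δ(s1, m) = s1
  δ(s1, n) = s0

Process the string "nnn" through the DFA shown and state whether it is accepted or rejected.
Processing string "nnn":
  s0 --n--> s0
  s0 --n--> s0
  s0 --n--> s0
Final state: s0
Accept states: {s0}
Yes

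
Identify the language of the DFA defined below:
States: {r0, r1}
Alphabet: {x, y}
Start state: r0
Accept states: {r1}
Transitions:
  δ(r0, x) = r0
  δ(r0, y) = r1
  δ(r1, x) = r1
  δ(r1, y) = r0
Testing a few strings:
  'xx' → reject
  'y' → accept
  'xy' → accept
  'xxy' → accept
State roles: r0=even number of y's so far; r1=odd number of y's so far
All strings over {x,y} with an odd number of y's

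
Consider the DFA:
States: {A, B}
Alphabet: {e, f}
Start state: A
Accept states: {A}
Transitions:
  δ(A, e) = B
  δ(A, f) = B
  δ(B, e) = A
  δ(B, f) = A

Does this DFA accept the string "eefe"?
Processing string "eefe":
  A --e--> B
  B --e--> A
  A --f--> B
  B --e--> A
Final state: A
Accept states: {A}
Yes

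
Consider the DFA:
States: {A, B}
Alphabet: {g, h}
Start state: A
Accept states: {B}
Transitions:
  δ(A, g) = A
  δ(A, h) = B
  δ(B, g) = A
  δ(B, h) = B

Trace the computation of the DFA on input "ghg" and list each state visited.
read 'g': A → A
  read 'h': A → B
  read 'g': B → A
A -> A -> B -> A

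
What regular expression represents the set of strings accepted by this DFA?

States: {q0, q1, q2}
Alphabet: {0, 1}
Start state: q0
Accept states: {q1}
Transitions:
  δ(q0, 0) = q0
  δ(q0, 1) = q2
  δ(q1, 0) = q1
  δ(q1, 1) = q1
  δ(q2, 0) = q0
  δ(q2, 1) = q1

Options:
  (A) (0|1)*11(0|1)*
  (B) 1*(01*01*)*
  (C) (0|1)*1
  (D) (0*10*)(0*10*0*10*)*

Check each option against the DFA on short strings; one disagreement eliminates an option:
  (A) (0|1)*11(0|1)*: agrees with the DFA on every string of length ≤ 6
  (B) 1*(01*01*)*: on ε the DFA stays in q0 and rejects (q0 ∉ Accept), but the regex matches it → eliminate
  (C) (0|1)*1: on '1' the DFA goes q0 → q2 and rejects (q2 ∉ Accept), but the regex matches it → eliminate
  (D) (0*10*)(0*10*0*10*)*: on '1' the DFA goes q0 → q2 and rejects (q2 ∉ Accept), but the regex matches it → eliminate
Only (A) is consistent with the DFA.
(A) (0|1)*11(0|1)*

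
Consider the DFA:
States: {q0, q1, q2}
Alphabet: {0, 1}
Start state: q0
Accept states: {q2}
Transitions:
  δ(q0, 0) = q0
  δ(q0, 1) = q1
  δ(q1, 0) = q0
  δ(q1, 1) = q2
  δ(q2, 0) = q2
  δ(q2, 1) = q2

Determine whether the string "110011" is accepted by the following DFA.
Processing string "110011":
  q0 --1--> q1
  q1 --1--> q2
  q2 --0--> q2
  q2 --0--> q2
  q2 --1--> q2
  q2 --1--> q2
Final state: q2
Accept states: {q2}
Yes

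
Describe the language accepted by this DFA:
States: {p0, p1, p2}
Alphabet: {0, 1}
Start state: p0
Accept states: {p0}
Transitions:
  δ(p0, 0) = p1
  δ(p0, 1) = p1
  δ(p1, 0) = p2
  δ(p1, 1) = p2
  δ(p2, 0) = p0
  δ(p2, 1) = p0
Testing a few strings:
  '10' → reject
  '00' → reject
  '111' → accept
  '0' → reject
State roles: p0=length ≡ 0 (mod 3); p1=length ≡ 1 (mod 3); p2=length ≡ 2 (mod 3)
All binary strings whose length is a multiple of 3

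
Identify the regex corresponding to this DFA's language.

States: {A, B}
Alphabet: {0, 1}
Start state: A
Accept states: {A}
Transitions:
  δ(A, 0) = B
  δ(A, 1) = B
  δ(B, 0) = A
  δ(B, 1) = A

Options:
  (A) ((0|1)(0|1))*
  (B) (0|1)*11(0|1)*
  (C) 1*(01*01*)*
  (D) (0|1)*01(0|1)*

Check each option against the DFA on short strings; one disagreement eliminates an option:
  (A) ((0|1)(0|1))*: agrees with the DFA on every string of length ≤ 6
  (B) (0|1)*11(0|1)*: on ε the DFA stays in A and accepts (A ∈ Accept), but the regex does not match it → eliminate
  (C) 1*(01*01*)*: on '1' the DFA goes A → B and rejects (B ∉ Accept), but the regex matches it → eliminate
  (D) (0|1)*01(0|1)*: on ε the DFA stays in A and accepts (A ∈ Accept), but the regex does not match it → eliminate
Only (A) is consistent with the DFA.
(A) ((0|1)(0|1))*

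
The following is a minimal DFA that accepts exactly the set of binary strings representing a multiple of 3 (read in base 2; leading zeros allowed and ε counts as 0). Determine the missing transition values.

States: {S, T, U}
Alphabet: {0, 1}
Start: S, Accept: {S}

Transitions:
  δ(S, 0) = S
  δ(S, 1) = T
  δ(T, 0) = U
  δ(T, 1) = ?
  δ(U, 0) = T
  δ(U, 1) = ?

From the language and accept set, identify what each state tracks — S: value ≡ 0 (mod 3); T: value ≡ 1 (mod 3); U: value ≡ 2 (mod 3).
Each missing δ(q, a) is the state matching the new tracked value after reading a.
δ(T, 1) = S; δ(U, 1) = U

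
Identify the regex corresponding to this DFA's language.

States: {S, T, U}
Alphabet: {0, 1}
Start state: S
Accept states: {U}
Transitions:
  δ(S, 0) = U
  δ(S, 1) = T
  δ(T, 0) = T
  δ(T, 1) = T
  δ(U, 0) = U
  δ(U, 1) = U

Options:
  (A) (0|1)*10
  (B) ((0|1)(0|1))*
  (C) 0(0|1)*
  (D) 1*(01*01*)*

Check each option against the DFA on short strings; one disagreement eliminates an option:
  (A) (0|1)*10: on '0' the DFA goes S → U and accepts (U ∈ Accept), but the regex does not match it → eliminate
  (B) ((0|1)(0|1))*: on ε the DFA stays in S and rejects (S ∉ Accept), but the regex matches it → eliminate
  (C) 0(0|1)*: agrees with the DFA on every string of length ≤ 6
  (D) 1*(01*01*)*: on ε the DFA stays in S and rejects (S ∉ Accept), but the regex matches it → eliminate
Only (C) is consistent with the DFA.
(C) 0(0|1)*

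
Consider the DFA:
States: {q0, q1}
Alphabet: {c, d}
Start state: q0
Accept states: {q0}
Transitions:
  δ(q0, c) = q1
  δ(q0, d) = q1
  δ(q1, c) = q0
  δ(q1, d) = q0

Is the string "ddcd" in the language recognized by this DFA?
Processing string "ddcd":
  q0 --d--> q1
  q1 --d--> q0
  q0 --c--> q1
  q1 --d--> q0
Final state: q0
Accept states: {q0}
Yes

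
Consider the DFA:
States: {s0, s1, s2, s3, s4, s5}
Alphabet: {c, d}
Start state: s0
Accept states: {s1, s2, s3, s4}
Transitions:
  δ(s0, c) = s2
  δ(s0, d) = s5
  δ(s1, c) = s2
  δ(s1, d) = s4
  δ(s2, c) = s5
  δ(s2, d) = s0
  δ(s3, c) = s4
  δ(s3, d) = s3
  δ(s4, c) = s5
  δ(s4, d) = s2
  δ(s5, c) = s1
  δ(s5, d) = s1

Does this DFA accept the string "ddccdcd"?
Processing string "ddccdcd":
  s0 --d--> s5
  s5 --d--> s1
  s1 --c--> s2
  s2 --c--> s5
  s5 --d--> s1
  s1 --c--> s2
  s2 --d--> s0
Final state: s0
Accept states: {s1, s2, s3, s4}
No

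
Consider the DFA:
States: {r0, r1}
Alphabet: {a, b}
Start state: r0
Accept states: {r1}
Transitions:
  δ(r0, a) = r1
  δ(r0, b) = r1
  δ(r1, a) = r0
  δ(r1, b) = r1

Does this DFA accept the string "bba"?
Processing string "bba":
  r0 --b--> r1
  r1 --b--> r1
  r1 --a--> r0
Final state: r0
Accept states: {r1}
No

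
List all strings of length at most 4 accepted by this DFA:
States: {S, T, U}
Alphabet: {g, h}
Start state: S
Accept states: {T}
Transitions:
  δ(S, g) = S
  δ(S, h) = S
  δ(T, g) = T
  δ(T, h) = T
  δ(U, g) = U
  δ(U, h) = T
None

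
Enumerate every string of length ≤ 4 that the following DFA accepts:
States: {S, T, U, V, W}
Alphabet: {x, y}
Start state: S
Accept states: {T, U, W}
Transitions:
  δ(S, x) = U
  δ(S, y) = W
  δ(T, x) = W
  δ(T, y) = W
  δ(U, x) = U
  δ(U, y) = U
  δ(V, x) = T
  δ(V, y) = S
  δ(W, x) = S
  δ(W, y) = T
x, y, xx, xy, yy, xxx, xxy, xyx, xyy, yxx, yxy, yyx, yyy, xxxx, xxxy, xxyx, xxyy, xyxx, xyxy, xyyx, xyyy, yxxx, yxxy, yxyy, yyxy, yyyy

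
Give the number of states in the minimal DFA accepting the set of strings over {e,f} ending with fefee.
By Myhill–Nerode, count the distinguishable equivalence classes: 6 classes — one per longest suffix of the input that is a prefix of 'fefee' (lengths 0 through 5); only the length-5 class is accepting.
6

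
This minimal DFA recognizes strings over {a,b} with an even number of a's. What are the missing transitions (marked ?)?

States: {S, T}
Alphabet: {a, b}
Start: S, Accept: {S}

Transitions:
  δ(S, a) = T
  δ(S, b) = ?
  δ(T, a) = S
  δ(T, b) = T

From the language and accept set, identify what each state tracks — S: even number of a's so far; T: odd number of a's so far.
Each missing δ(q, a) is the state matching the new tracked value after reading a.
δ(S, b) = S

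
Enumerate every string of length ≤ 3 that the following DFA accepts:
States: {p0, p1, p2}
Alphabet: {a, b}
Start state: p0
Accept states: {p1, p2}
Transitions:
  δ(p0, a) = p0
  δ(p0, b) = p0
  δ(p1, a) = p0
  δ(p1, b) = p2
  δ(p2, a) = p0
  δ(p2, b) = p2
None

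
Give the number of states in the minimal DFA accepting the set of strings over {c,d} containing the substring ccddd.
By Myhill–Nerode, count the distinguishable equivalence classes: 6 classes — one per longest suffix of the input that is a prefix of 'ccddd' (lengths 0 through 4), plus an absorbing 'already seen ccddd' class.
6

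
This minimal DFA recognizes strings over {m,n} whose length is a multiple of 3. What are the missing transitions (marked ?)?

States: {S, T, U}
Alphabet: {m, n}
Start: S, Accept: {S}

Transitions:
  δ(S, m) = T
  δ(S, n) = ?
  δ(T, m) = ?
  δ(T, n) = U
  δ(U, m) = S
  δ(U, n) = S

From the language and accept set, identify what each state tracks — S: length ≡ 0 (mod 3); T: length ≡ 1 (mod 3); U: length ≡ 2 (mod 3).
Each missing δ(q, a) is the state matching the new tracked value after reading a.
δ(S, n) = T; δ(T, m) = U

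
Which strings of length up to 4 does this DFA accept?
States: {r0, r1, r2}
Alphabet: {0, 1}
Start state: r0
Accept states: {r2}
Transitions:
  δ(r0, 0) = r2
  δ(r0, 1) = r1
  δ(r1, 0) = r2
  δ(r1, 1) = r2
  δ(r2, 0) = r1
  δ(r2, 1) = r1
0, 10, 11, 000, 001, 010, 011, 1000, 1001, 1010, 1011, 1100, 1101, 1110, 1111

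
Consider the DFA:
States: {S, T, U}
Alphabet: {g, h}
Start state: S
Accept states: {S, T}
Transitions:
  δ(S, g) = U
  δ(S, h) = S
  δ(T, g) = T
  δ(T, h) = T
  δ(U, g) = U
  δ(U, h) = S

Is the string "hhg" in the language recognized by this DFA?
Processing string "hhg":
  S --h--> S
  S --h--> S
  S --g--> U
Final state: U
Accept states: {S, T}
No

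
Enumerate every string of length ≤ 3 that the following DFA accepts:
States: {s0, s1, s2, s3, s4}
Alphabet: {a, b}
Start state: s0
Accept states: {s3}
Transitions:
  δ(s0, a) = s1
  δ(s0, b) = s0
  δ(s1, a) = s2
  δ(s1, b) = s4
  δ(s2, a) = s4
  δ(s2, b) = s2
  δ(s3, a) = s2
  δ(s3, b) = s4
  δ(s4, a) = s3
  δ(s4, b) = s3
aba, abb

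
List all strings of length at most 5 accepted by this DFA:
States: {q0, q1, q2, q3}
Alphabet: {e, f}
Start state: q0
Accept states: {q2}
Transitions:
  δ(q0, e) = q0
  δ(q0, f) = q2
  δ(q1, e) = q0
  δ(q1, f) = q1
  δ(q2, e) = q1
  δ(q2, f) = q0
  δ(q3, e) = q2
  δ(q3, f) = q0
f, ef, eef, fff, eeef, efff, feef, ffef, eeeef, eefff, efeef, effef, feeef, fefef, ffeef, fffff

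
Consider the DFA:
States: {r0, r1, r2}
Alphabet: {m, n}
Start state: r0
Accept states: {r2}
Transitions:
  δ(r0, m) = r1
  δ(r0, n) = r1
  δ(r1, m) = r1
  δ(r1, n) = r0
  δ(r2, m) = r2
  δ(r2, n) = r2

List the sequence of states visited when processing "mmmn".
read 'm': r0 → r1
  read 'm': r1 → r1
  read 'm': r1 → r1
  read 'n': r1 → r0
r0 -> r1 -> r1 -> r1 -> r0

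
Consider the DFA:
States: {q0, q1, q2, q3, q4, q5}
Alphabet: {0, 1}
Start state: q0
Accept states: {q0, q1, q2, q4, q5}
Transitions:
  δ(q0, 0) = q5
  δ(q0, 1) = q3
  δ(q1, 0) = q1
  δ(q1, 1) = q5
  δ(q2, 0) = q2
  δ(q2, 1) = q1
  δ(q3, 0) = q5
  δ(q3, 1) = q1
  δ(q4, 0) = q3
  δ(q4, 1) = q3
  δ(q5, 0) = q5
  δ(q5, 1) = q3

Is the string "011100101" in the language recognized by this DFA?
Processing string "011100101":
  q0 --0--> q5
  q5 --1--> q3
  q3 --1--> q1
  q1 --1--> q5
  q5 --0--> q5
  q5 --0--> q5
  q5 --1--> q3
  q3 --0--> q5
  q5 --1--> q3
Final state: q3
Accept states: {q0, q1, q2, q4, q5}
No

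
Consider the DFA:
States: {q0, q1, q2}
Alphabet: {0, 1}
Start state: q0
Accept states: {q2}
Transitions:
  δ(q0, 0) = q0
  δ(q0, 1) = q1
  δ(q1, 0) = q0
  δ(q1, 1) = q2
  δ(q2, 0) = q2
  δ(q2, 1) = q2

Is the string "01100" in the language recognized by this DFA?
Processing string "01100":
  q0 --0--> q0
  q0 --1--> q1
  q1 --1--> q2
  q2 --0--> q2
  q2 --0--> q2
Final state: q2
Accept states: {q2}
Yes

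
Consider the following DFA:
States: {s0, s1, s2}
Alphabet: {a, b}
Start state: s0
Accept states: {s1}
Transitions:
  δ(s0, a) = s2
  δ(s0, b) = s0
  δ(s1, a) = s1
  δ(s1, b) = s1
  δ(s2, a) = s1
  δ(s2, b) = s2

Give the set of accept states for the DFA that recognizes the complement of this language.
Complement accept states = All states \ Original accept states
= {s0, s1, s2} \ {s1}
{s0, s2}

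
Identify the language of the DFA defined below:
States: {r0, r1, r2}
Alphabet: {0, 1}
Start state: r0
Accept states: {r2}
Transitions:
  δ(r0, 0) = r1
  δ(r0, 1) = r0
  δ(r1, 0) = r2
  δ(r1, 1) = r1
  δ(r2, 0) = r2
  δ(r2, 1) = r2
Testing a few strings:
  '0100' → accept
  '000' → accept
  '0101' → accept
  '0110' → accept
State roles: r0=zero 0's seen; r1=one 0 seen; r2=≥ two 0's seen
All binary strings containing at least two 0's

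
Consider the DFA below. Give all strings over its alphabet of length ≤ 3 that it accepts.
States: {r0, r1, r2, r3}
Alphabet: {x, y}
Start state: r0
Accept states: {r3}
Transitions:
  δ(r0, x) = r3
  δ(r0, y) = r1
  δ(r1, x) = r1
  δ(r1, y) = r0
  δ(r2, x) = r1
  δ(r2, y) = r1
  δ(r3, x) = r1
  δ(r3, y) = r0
x, xyx, yyx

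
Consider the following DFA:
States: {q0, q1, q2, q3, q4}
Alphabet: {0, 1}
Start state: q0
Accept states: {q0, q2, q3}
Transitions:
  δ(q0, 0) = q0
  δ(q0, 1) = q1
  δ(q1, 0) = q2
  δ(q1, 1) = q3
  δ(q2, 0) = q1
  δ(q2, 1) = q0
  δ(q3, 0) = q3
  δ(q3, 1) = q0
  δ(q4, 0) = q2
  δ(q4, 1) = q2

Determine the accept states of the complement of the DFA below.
Complement accept states = All states \ Original accept states
= {q0, q1, q2, q3, q4} \ {q0, q2, q3}
{q1, q4}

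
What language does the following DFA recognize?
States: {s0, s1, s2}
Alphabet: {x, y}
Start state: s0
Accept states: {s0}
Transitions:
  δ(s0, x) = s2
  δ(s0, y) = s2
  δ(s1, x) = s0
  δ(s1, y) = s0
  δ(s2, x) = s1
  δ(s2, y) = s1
Testing a few strings:
  'yxy' → accept
  'y' → reject
  'x' → reject
  'yx' → reject
State roles: s0=length ≡ 0 (mod 3); s1=length ≡ 2 (mod 3); s2=length ≡ 1 (mod 3)
All strings over {x,y} whose length is a multiple of 3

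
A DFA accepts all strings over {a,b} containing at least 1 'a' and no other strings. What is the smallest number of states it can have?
By Myhill–Nerode, count the distinguishable equivalence classes: 2 classes — having seen 0, or ≥1 copies of 'a'; any two classes i < j (j ≤ 1) are distinguished by the string a^(1−j), which takes class j to 1 copy (accepted) but leaves class i below 1 (rejected).
2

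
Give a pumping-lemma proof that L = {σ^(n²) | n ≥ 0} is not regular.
Assume L is regular with pumping length p. Idea: pumping adds a fixed amount, but gaps between consecutive squares grow.
Choose s = σ^(p²) (length p² ≥ p). By the pumping lemma, s = xyz with |xy| ≤ p, |y| > 0, so |y| = k with 1 ≤ k ≤ p. Then |xy²z| = p²+k. Since p² < p²+k ≤ p²+p < (p+1)², the length p²+k lies strictly between consecutive squares, so it is not a perfect square and xy²z ∉ L.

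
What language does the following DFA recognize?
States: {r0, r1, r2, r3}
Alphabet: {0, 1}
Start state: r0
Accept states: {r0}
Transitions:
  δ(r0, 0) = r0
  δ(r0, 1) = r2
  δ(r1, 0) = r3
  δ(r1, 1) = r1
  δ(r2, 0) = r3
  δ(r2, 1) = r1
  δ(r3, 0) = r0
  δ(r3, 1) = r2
Testing a few strings:
  '1' → reject
  '101' → reject
  '11' → reject
  '00' → accept
State roles: r0=value ≡ 0 (mod 4); r1=value ≡ 3 (mod 4); r2=value ≡ 1 (mod 4); r3=value ≡ 2 (mod 4)
All binary strings representing a multiple of 4 (read in base 2; leading zeros allowed and ε counts as 0)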